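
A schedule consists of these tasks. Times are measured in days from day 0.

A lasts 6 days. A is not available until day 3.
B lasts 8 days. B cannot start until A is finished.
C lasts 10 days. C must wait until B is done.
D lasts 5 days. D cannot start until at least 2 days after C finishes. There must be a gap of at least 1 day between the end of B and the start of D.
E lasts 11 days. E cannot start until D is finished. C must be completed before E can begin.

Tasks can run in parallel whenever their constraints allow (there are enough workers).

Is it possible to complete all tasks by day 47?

Yes

After its own release at day 3, A can start at day 3 and finishes at day 9.
After A (finishes day 9), B can start at day 9 and finishes at day 17.
After B (finishes day 17), C can start at day 17 and finishes at day 27.
D has to wait for C (finishes day 27, plus 2-day gap → day 29); B (finishes day 17, plus 1-day gap → day 18). The latest of these is day 29, so D runs day 29 to 29 + 5 = day 34.
E has to wait for D (finishes day 34); C (finishes day 27). The latest of these is day 34, so E runs day 34 to 34 + 11 = day 45.
Every task is finished by day 45, which is no later than the deadline of 47, so the schedule is feasible.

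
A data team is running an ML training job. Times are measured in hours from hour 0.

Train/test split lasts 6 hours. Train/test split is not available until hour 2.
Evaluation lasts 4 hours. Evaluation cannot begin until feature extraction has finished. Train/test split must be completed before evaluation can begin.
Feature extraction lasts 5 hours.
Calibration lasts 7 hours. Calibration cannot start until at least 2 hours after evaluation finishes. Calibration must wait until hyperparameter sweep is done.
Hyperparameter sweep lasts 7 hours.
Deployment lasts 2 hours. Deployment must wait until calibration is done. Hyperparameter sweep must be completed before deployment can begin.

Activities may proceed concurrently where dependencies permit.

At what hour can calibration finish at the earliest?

21

Hyperparameter sweep can start immediately at hour 0; it finishes at hour 7.
Train/test split waits on its own release at hour 2, so it starts at hour 2 and finishes at 2 + 6 = hour 8.
Feature extraction can start immediately at hour 0; it finishes at hour 5.
Evaluation has to wait for feature extraction (finishes hour 5); train/test split (finishes hour 8). The latest of these is hour 8, so evaluation runs hour 8 to 8 + 4 = hour 12.
Calibration has to wait for evaluation (finishes hour 12, plus 2-hour gap → hour 14); hyperparameter sweep (finishes hour 7). The latest of these is hour 14, so calibration runs hour 14 to 14 + 7 = hour 21.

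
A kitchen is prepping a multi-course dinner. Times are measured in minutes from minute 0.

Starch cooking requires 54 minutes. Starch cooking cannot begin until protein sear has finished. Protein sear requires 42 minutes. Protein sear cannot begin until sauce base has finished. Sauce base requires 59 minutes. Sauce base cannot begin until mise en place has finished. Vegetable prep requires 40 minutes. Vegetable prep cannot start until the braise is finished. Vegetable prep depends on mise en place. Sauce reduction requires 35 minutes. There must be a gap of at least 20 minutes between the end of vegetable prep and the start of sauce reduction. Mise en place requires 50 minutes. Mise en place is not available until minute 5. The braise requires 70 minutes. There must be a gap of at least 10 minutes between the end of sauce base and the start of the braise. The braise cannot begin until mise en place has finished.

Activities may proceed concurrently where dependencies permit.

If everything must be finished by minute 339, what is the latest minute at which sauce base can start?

Sauce reduction must finish by minute 339; it takes 35 minutes, so it must start by 339 − 35 = minute 304.
Vegetable prep has to be done before sauce reduction (must start by minute 304, minus 20-minute gap → minute 284). That means finishing by minute 284, i.e. starting by 284 − 40 = minute 244.
The braise must finish before vegetable prep (must start by minute 244). With a 70-minute duration, the braise must start by 244 − 70 = minute 174.
Nothing follows starch cooking; the deadline of minute 339 is its only limit. It must start by 339 − 54 = minute 285.
Since starch cooking (must start by minute 285) depends on it, protein sear must finish by minute 285. Backing off its 42-minute duration gives a latest start of minute 243.
Sauce base has several dependents: the braise (must start by minute 174, minus 10-minute gap → minute 164); protein sear (must start by minute 243). The earliest of those limits is minute 164, so sauce base must start by 164 − 59 = minute 105.

105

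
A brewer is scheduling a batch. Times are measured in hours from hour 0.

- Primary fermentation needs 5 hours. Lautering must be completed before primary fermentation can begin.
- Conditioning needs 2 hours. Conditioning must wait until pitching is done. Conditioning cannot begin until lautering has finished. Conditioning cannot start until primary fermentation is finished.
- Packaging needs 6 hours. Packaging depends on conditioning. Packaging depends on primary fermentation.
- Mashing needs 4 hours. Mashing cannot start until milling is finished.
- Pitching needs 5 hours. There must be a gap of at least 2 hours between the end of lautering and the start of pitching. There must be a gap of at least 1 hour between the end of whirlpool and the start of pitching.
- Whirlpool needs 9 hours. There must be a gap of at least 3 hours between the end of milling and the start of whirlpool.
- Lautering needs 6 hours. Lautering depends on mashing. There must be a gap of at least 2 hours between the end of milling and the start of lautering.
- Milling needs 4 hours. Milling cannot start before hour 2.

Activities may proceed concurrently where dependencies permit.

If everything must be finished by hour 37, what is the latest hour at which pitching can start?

To finish by hour 37, packaging (duration 6) must start no later than hour 31.
Conditioning must finish before packaging (must start by hour 31). With a 2-hour duration, conditioning must start by 31 − 2 = hour 29.
Pitching feeds into conditioning (must start by hour 29); so pitching must finish by hour 29 and therefore start by hour 24.

24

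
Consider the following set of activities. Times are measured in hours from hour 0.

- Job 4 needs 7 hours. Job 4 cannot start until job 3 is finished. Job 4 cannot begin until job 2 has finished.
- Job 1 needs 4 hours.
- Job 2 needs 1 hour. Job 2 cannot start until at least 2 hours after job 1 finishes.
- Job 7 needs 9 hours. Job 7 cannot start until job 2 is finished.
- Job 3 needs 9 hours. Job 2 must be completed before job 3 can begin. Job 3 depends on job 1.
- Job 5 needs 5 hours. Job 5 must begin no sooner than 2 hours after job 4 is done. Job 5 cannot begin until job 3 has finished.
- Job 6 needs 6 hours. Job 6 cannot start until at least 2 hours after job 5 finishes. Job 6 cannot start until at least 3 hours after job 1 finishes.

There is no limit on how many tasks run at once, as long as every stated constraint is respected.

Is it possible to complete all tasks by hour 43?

Job 1 has no prerequisites, so it starts at hour 0 and finishes at hour 4.
Job 2 waits on job 1 (finishes hour 4, plus 2-hour gap → hour 6), so it starts at hour 6 and finishes at 6 + 1 = hour 7.
Job 7 waits on job 2 (finishes hour 7), so it starts at hour 7 and finishes at 7 + 9 = hour 16.
Job 3 has to wait for job 2 (finishes hour 7); job 1 (finishes hour 4). The latest of these is hour 7, so job 3 runs hour 7 to 7 + 9 = hour 16.
Job 4 needs all of job 3 (finishes hour 16); job 2 (finishes hour 7). That puts its earliest start at hour 16; it finishes at 16 + 7 = hour 23.
For job 5: job 4 (finishes hour 23, plus 2-hour gap → hour 25); job 3 (finishes hour 16). Taking the maximum gives a start of hour 25, and it finishes at 25 + 5 = hour 30.
For job 6: job 5 (finishes hour 30, plus 2-hour gap → hour 32); job 1 (finishes hour 4, plus 3-hour gap → hour 7). Taking the maximum gives a start of hour 32, and it finishes at 32 + 6 = hour 38.
Every task is finished by hour 38, which is no later than the deadline of 43, so the schedule is feasible.

Yes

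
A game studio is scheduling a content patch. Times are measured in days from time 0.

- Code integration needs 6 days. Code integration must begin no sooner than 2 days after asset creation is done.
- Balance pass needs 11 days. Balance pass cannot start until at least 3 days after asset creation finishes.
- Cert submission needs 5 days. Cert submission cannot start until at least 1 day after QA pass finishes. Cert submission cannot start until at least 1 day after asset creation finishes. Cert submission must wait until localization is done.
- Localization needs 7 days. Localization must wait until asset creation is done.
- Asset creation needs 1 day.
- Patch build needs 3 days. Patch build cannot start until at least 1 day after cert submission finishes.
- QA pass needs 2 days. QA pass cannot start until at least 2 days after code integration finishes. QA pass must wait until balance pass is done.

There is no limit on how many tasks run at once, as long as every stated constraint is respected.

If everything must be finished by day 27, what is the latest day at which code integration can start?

7

Patch build must finish by day 27; it takes 3 days, so it must start by 27 − 3 = day 24.
Since patch build (must start by day 24, minus 1-day gap → day 23) depends on it, cert submission must finish by day 23. Backing off its 5-day duration gives a latest start of day 18.
Since cert submission (must start by day 18, minus 1-day gap → day 17) depends on it, QA pass must finish by day 17. Backing off its 2-day duration gives a latest start of day 15.
Since QA pass (must start by day 15, minus 2-day gap → day 13) depends on it, code integration must finish by day 13. Backing off its 6-day duration gives a latest start of day 7.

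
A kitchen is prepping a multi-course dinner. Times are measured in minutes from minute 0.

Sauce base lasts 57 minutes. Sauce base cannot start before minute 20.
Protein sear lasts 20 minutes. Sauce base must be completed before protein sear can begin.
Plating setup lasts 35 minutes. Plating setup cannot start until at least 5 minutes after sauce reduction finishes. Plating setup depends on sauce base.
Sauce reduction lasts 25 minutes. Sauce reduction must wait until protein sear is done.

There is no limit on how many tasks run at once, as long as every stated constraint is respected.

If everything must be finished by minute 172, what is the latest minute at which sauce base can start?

30

Nothing follows plating setup; the deadline of minute 172 is its only limit. It must start by 172 − 35 = minute 137.
Sauce reduction must finish before plating setup (must start by minute 137, minus 5-minute gap → minute 132). With a 25-minute duration, sauce reduction must start by 132 − 25 = minute 107.
Protein sear feeds into sauce reduction (must start by minute 107); so protein sear must finish by minute 107 and therefore start by minute 87.
For sauce base: protein sear (must start by minute 87); plating setup (must start by minute 137). The most restrictive is minute 87; with a 57-minute duration, sauce base must start by minute 30.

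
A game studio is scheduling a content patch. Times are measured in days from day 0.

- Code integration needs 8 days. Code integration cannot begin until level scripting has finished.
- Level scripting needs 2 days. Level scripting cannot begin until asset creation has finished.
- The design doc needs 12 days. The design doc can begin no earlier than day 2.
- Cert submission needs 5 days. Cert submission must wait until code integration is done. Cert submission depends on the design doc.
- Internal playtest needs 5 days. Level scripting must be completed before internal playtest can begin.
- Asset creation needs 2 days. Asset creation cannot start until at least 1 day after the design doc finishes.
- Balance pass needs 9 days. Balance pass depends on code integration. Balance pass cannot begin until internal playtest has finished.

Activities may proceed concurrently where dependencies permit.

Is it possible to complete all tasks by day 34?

No

The design doc cannot begin until its own release at day 2. It runs from day 2 to 2 + 12 = day 14.
Asset creation waits on the design doc (finishes day 14, plus 1-day gap → day 15), so it starts at day 15 and finishes at 15 + 2 = day 17.
Level scripting cannot begin until asset creation (finishes day 17). It runs from day 17 to 17 + 2 = day 19.
Internal playtest cannot begin until level scripting (finishes day 19). It runs from day 19 to 19 + 5 = day 24.
After level scripting (finishes day 19), code integration can start at day 19 and finishes at day 27.
Cert submission cannot start until code integration (finishes day 27); the design doc (finishes day 14). The controlling bound is day 27, so cert submission finishes at 27 + 5 = day 32.
Balance pass has to wait for code integration (finishes day 27); internal playtest (finishes day 24). The latest of these is day 27, so balance pass runs day 27 to 27 + 9 = day 36.
The earliest everything can be done is day 36, which is after the deadline of 34, so it is not possible.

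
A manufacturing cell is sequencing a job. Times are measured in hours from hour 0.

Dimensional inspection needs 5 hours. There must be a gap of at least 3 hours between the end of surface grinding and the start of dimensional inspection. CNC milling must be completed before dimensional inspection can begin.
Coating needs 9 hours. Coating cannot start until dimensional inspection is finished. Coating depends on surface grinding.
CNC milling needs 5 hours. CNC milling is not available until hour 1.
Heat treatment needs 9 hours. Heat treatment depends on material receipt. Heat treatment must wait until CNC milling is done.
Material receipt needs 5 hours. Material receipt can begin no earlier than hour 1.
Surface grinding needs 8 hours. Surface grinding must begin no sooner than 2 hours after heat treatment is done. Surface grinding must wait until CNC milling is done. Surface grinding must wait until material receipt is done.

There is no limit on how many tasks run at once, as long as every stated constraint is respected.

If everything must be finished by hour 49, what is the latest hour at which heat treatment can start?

To finish by hour 49, coating (duration 9) must start no later than hour 40.
Dimensional inspection has to be done before coating (must start by hour 40). That means finishing by hour 40, i.e. starting by 40 − 5 = hour 35.
Surface grinding feeds dimensional inspection (must start by hour 35, minus 3-hour gap → hour 32); coating (must start by hour 40). Taking the minimum, surface grinding must finish by hour 32 and start by 32 − 8 = hour 24.
Heat treatment feeds into surface grinding (must start by hour 24, minus 2-hour gap → hour 22); so heat treatment must finish by hour 22 and therefore start by hour 13.

13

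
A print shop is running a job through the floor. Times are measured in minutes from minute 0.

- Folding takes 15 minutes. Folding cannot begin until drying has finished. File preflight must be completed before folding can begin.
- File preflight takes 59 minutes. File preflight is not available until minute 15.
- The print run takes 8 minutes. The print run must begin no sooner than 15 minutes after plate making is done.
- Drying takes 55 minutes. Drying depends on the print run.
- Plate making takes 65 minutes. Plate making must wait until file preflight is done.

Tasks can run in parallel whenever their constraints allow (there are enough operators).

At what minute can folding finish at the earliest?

After its own release at minute 15, file preflight can start at minute 15 and finishes at minute 74.
Plate making cannot begin until file preflight (finishes minute 74). It runs from minute 74 to 74 + 65 = minute 139.
The print run cannot begin until plate making (finishes minute 139, plus 15-minute gap → minute 154). It runs from minute 154 to 154 + 8 = minute 162.
Drying waits on the print run (finishes minute 162), so it starts at minute 162 and finishes at 162 + 55 = minute 217.
Folding needs all of drying (finishes minute 217); file preflight (finishes minute 74). That puts its earliest start at minute 217; it finishes at 217 + 15 = minute 232.

232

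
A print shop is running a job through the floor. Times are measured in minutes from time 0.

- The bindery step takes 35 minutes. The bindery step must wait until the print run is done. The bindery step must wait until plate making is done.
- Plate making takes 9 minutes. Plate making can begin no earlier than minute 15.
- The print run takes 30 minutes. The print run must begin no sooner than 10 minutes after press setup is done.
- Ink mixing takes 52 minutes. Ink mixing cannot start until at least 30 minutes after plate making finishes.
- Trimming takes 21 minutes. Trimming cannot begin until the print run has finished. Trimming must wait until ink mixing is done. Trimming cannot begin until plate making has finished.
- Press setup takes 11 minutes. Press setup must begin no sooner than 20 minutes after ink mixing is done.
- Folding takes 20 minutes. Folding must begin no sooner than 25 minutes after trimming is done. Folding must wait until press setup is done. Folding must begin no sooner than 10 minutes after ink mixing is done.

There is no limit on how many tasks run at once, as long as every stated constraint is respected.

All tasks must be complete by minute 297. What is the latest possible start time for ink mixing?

Nothing follows folding; the deadline of minute 297 is its only limit. It must start by 297 − 20 = minute 277.
Trimming must finish before folding (must start by minute 277, minus 25-minute gap → minute 252). With a 21-minute duration, trimming must start by 252 − 21 = minute 231.
Nothing follows the bindery step; the deadline of minute 297 is its only limit. It must start by 297 − 35 = minute 262.
The print run has several dependents: trimming (must start by minute 231); the bindery step (must start by minute 262). The earliest of those limits is minute 231, so the print run must start by 231 − 30 = minute 201.
Press setup has several dependents: the print run (must start by minute 201, minus 10-minute gap → minute 191); folding (must start by minute 277). The earliest of those limits is minute 191, so press setup must start by 191 − 11 = minute 180.
For ink mixing: press setup (must start by minute 180, minus 20-minute gap → minute 160); trimming (must start by minute 231); folding (must start by minute 277, minus 10-minute gap → minute 267). The most restrictive is minute 160; with a 52-minute duration, ink mixing must start by minute 108.

108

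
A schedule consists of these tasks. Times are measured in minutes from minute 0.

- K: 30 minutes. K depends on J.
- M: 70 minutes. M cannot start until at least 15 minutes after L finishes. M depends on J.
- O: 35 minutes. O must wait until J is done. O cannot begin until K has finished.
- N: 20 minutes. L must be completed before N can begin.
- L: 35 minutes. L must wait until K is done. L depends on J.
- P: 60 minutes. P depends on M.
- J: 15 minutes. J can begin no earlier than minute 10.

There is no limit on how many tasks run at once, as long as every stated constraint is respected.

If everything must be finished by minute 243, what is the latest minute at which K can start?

Nothing follows P; the deadline of minute 243 is its only limit. It must start by 243 − 60 = minute 183.
M feeds into P (must start by minute 183); so M must finish by minute 183 and therefore start by minute 113.
N has no dependents, so it just needs to finish by minute 243. Starting by 243 − 20 = minute 223 achieves that.
For L: M (must start by minute 113, minus 15-minute gap → minute 98); N (must start by minute 223). The most restrictive is minute 98; with a 35-minute duration, L must start by minute 63.
O has no dependents, so it just needs to finish by minute 243. Starting by 243 − 35 = minute 208 achieves that.
For K: L (must start by minute 63); O (must start by minute 208). The most restrictive is minute 63; with a 30-minute duration, K must start by minute 33.

33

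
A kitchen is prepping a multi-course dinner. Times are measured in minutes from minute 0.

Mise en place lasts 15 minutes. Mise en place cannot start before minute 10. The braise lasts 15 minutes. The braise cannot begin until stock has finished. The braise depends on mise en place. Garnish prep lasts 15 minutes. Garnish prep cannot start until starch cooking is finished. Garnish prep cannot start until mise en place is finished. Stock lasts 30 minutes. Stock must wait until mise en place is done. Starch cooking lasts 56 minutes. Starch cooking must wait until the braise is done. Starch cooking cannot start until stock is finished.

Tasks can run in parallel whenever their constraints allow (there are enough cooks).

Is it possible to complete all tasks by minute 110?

No

Mise en place waits on its own release at minute 10, so it starts at minute 10 and finishes at 10 + 15 = minute 25.
Stock cannot begin until mise en place (finishes minute 25). It runs from minute 25 to 25 + 30 = minute 55.
For the braise: stock (finishes minute 55); mise en place (finishes minute 25). Taking the maximum gives a start of minute 55, and it finishes at 55 + 15 = minute 70.
Starch cooking has to wait for the braise (finishes minute 70); stock (finishes minute 55). The latest of these is minute 70, so starch cooking runs minute 70 to 70 + 56 = minute 126.
Garnish prep cannot start until starch cooking (finishes minute 126); mise en place (finishes minute 25). The controlling bound is minute 126, so garnish prep finishes at 126 + 15 = minute 141.
The earliest everything can be done is minute 141, which is after the deadline of 110, so it is not possible.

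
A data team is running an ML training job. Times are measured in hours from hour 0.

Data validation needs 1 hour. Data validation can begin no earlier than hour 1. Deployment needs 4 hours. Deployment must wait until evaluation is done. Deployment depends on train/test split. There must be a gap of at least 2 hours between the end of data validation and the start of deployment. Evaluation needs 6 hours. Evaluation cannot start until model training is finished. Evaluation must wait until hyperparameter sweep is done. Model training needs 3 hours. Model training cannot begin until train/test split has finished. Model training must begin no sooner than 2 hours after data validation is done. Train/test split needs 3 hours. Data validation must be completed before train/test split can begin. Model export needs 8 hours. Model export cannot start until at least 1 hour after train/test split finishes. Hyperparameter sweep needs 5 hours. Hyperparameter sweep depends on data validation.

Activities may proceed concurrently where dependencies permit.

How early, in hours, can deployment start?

14

After its own release at hour 1, data validation can start at hour 1 and finishes at hour 2.
After data validation (finishes hour 2), hyperparameter sweep can start at hour 2 and finishes at hour 7.
After data validation (finishes hour 2), train/test split can start at hour 2 and finishes at hour 5.
Model training cannot start until train/test split (finishes hour 5); data validation (finishes hour 2, plus 2-hour gap → hour 4). The controlling bound is hour 5, so model training finishes at 5 + 3 = hour 8.
For evaluation: model training (finishes hour 8); hyperparameter sweep (finishes hour 7). Taking the maximum gives a start of hour 8, and it finishes at 8 + 6 = hour 14.
Deployment waits on evaluation (finishes hour 14); train/test split (finishes hour 5); data validation (finishes hour 2, plus 2-hour gap → hour 4). The latest of these is hour 14, which is the earliest deployment can start.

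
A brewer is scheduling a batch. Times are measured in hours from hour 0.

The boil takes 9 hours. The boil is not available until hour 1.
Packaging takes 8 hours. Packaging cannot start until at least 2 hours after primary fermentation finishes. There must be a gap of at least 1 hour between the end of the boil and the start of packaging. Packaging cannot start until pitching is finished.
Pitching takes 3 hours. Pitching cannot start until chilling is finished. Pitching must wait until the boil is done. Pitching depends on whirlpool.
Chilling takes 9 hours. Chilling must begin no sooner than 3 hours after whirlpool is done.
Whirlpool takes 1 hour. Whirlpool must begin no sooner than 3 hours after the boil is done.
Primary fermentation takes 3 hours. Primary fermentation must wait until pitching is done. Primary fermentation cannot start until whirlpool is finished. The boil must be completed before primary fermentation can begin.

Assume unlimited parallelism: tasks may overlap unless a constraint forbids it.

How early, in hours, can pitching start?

After its own release at hour 1, the boil can start at hour 1 and finishes at hour 10.
Whirlpool cannot begin until the boil (finishes hour 10, plus 3-hour gap → hour 13). It runs from hour 13 to 13 + 1 = hour 14.
Chilling cannot begin until whirlpool (finishes hour 14, plus 3-hour gap → hour 17). It runs from hour 17 to 17 + 9 = hour 26.
Pitching waits on chilling (finishes hour 26); the boil (finishes hour 10); whirlpool (finishes hour 14). The latest of these is hour 26, which is the earliest pitching can start.

26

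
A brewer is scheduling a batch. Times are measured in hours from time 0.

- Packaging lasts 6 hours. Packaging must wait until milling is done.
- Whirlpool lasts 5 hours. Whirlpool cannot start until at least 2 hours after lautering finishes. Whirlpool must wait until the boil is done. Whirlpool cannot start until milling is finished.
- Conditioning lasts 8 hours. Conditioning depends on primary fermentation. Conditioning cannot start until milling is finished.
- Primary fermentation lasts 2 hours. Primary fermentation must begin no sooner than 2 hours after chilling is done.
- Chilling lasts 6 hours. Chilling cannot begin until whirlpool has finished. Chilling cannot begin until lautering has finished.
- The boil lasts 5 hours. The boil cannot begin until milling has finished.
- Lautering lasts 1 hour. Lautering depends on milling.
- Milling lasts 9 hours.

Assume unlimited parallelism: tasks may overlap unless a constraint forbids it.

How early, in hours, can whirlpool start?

Milling has no prerequisites, so it starts at hour 0 and finishes at hour 9.
The boil waits on milling (finishes hour 9), so it starts at hour 9 and finishes at 9 + 5 = hour 14.
Lautering waits on milling (finishes hour 9), so it starts at hour 9 and finishes at 9 + 1 = hour 10.
Whirlpool waits on lautering (finishes hour 10, plus 2-hour gap → hour 12); the boil (finishes hour 14); milling (finishes hour 9). The latest of these is hour 14, which is the earliest whirlpool can start.

14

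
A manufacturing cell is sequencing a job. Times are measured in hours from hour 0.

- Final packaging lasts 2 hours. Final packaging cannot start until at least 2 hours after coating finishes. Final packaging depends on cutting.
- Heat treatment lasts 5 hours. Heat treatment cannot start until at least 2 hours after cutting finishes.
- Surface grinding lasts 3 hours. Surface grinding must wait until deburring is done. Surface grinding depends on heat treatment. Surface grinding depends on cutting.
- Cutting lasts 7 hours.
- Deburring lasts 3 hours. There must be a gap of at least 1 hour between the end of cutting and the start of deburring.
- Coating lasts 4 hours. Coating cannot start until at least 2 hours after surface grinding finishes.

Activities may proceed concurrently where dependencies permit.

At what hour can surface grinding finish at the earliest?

17

Nothing blocks cutting, so it runs from hour 0 to hour 7.
Heat treatment cannot begin until cutting (finishes hour 7, plus 2-hour gap → hour 9). It runs from hour 9 to 9 + 5 = hour 14.
Deburring waits on cutting (finishes hour 7, plus 1-hour gap → hour 8), so it starts at hour 8 and finishes at 8 + 3 = hour 11.
Surface grinding needs all of deburring (finishes hour 11); heat treatment (finishes hour 14); cutting (finishes hour 7). That puts its earliest start at hour 14; it finishes at 14 + 3 = hour 17.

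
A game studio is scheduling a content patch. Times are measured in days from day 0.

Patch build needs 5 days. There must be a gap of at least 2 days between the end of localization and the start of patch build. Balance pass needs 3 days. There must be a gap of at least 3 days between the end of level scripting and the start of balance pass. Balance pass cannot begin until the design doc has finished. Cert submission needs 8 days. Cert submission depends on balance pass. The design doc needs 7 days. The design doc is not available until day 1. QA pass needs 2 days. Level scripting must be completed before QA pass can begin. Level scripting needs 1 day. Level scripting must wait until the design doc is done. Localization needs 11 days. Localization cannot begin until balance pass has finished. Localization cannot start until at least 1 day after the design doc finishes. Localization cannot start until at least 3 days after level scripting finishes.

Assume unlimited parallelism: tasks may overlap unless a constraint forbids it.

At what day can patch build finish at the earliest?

After its own release at day 1, the design doc can start at day 1 and finishes at day 8.
Level scripting waits on the design doc (finishes day 8), so it starts at day 8 and finishes at 8 + 1 = day 9.
Balance pass needs all of level scripting (finishes day 9, plus 3-day gap → day 12); the design doc (finishes day 8). That puts its earliest start at day 12; it finishes at 12 + 3 = day 15.
Localization cannot start until balance pass (finishes day 15); the design doc (finishes day 8, plus 1-day gap → day 9); level scripting (finishes day 9, plus 3-day gap → day 12). The controlling bound is day 15, so localization finishes at 15 + 11 = day 26.
Patch build waits on localization (finishes day 26, plus 2-day gap → day 28), so it starts at day 28 and finishes at 28 + 5 = day 33.

33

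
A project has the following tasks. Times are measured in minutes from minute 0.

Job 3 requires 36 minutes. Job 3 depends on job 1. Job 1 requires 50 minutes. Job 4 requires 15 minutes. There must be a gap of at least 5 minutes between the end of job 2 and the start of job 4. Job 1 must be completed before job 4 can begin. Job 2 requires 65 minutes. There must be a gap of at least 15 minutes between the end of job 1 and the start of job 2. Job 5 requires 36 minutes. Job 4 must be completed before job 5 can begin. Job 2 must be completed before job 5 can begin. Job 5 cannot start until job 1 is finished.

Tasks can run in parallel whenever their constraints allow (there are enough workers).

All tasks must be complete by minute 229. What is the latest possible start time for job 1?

To finish by minute 229, job 5 (duration 36) must start no later than minute 193.
Job 4 has to be done before job 5 (must start by minute 193). That means finishing by minute 193, i.e. starting by 193 − 15 = minute 178.
Job 2 feeds job 4 (must start by minute 178, minus 5-minute gap → minute 173); job 5 (must start by minute 193). Taking the minimum, job 2 must finish by minute 173 and start by 173 − 65 = minute 108.
To finish by minute 229, job 3 (duration 36) must start no later than minute 193.
For job 1: job 2 (must start by minute 108, minus 15-minute gap → minute 93); job 3 (must start by minute 193); job 4 (must start by minute 178); job 5 (must start by minute 193). The most restrictive is minute 93; with a 50-minute duration, job 1 must start by minute 43.

43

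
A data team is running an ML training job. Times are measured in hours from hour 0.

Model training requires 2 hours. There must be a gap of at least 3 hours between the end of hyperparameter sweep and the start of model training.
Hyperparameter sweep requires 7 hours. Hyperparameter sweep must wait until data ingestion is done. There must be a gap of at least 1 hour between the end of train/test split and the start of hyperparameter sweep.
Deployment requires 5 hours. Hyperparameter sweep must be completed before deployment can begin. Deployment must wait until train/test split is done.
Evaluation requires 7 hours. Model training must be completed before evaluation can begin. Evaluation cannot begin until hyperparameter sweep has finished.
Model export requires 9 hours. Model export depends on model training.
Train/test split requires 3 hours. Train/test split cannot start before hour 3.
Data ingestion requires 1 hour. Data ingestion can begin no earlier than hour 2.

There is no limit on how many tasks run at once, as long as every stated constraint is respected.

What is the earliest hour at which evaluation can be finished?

26

Train/test split waits on its own release at hour 3, so it starts at hour 3 and finishes at 3 + 3 = hour 6.
After its own release at hour 2, data ingestion can start at hour 2 and finishes at hour 3.
Hyperparameter sweep needs all of data ingestion (finishes hour 3); train/test split (finishes hour 6, plus 1-hour gap → hour 7). That puts its earliest start at hour 7; it finishes at 7 + 7 = hour 14.
Model training waits on hyperparameter sweep (finishes hour 14, plus 3-hour gap → hour 17), so it starts at hour 17 and finishes at 17 + 2 = hour 19.
Evaluation has to wait for model training (finishes hour 19); hyperparameter sweep (finishes hour 14). The latest of these is hour 19, so evaluation runs hour 19 to 19 + 7 = hour 26.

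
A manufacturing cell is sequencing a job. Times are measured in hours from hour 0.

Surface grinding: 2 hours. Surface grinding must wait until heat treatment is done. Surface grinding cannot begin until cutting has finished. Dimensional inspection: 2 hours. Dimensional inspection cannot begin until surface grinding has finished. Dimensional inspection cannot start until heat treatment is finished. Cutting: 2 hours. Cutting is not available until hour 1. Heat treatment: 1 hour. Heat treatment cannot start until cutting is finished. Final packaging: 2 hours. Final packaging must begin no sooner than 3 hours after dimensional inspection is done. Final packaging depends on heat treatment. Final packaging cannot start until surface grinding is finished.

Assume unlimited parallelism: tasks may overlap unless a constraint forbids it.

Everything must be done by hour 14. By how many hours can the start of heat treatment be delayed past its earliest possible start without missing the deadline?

1

Cutting cannot begin until its own release at hour 1. It runs from hour 1 to 1 + 2 = hour 3.
After cutting (finishes hour 3), heat treatment can start at hour 3 and finishes at hour 4.

Working backward from the deadline:
Nothing follows final packaging; the deadline of hour 14 is its only limit. It must start by 14 − 2 = hour 12.
Dimensional inspection must finish before final packaging (must start by hour 12, minus 3-hour gap → hour 9). With a 2-hour duration, dimensional inspection must start by 9 − 2 = hour 7.
For surface grinding: dimensional inspection (must start by hour 7); final packaging (must start by hour 12). The most restrictive is hour 7; with a 2-hour duration, surface grinding must start by hour 5.
Heat treatment feeds surface grinding (must start by hour 5); dimensional inspection (must start by hour 7); final packaging (must start by hour 12). Taking the minimum, heat treatment must finish by hour 5 and start by 5 − 1 = hour 4.
So heat treatment can start as early as hour 3 and as late as hour 4, giving 4 − 3 = 1 hour of slack.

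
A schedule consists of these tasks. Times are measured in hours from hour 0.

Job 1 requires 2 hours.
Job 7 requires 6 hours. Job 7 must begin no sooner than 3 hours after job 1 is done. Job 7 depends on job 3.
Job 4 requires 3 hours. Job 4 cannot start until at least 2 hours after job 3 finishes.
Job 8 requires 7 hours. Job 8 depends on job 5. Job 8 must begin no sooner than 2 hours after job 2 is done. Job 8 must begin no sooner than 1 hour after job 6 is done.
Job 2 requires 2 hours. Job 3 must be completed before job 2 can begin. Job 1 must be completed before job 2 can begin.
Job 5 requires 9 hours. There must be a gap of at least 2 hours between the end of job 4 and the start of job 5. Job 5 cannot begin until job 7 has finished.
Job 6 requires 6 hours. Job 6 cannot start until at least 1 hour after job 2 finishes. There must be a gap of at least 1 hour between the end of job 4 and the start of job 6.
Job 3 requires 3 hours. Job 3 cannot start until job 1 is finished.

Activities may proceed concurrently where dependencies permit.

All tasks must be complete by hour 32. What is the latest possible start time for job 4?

11

Job 8 has no dependents, so it just needs to finish by hour 32. Starting by 32 − 7 = hour 25 achieves that.
Since job 8 (must start by hour 25, minus 1-hour gap → hour 24) depends on it, job 6 must finish by hour 24. Backing off its 6-hour duration gives a latest start of hour 18.
Since job 8 (must start by hour 25) depends on it, job 5 must finish by hour 25. Backing off its 9-hour duration gives a latest start of hour 16.
For job 4: job 5 (must start by hour 16, minus 2-hour gap → hour 14); job 6 (must start by hour 18, minus 1-hour gap → hour 17). The most restrictive is hour 14; with a 3-hour duration, job 4 must start by hour 11.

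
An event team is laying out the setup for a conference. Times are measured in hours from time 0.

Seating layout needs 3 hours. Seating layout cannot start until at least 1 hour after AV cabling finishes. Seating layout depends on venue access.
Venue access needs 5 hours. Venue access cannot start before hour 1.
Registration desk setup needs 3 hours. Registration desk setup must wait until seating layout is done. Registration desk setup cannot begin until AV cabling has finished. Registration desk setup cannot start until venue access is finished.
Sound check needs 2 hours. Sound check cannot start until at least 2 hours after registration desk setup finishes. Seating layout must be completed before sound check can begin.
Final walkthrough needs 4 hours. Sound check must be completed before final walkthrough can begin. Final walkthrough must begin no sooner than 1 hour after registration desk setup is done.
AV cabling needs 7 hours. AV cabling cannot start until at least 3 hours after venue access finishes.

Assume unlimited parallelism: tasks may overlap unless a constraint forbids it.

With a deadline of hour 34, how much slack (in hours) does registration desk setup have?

3

Venue access cannot begin until its own release at hour 1. It runs from hour 1 to 1 + 5 = hour 6.
AV cabling waits on venue access (finishes hour 6, plus 3-hour gap → hour 9), so it starts at hour 9 and finishes at 9 + 7 = hour 16.
For seating layout: AV cabling (finishes hour 16, plus 1-hour gap → hour 17); venue access (finishes hour 6). Taking the maximum gives a start of hour 17, and it finishes at 17 + 3 = hour 20.
Registration desk setup cannot start until seating layout (finishes hour 20); AV cabling (finishes hour 16); venue access (finishes hour 6). The controlling bound is hour 20, so registration desk setup finishes at 20 + 3 = hour 23.

Working backward from the deadline:
Final walkthrough must finish by hour 34; it takes 4 hours, so it must start by 34 − 4 = hour 30.
Sound check feeds into final walkthrough (must start by hour 30); so sound check must finish by hour 30 and therefore start by hour 28.
Registration desk setup feeds sound check (must start by hour 28, minus 2-hour gap → hour 26); final walkthrough (must start by hour 30, minus 1-hour gap → hour 29). Taking the minimum, registration desk setup must finish by hour 26 and start by 26 − 3 = hour 23.
So registration desk setup can start as early as hour 20 and as late as hour 23, giving 23 − 20 = 3 hours of slack.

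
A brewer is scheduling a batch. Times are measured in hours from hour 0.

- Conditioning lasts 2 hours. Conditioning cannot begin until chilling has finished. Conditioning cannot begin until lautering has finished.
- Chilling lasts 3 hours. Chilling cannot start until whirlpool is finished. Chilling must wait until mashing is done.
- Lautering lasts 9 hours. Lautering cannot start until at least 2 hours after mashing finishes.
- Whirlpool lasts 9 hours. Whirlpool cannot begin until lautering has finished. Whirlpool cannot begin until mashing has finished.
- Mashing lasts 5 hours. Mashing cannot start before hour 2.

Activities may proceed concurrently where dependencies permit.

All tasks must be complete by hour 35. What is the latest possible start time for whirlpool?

Conditioning has no dependents, so it just needs to finish by hour 35. Starting by 35 − 2 = hour 33 achieves that.
Chilling has to be done before conditioning (must start by hour 33). That means finishing by hour 33, i.e. starting by 33 − 3 = hour 30.
Since chilling (must start by hour 30) depends on it, whirlpool must finish by hour 30. Backing off its 9-hour duration gives a latest start of hour 21.

21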